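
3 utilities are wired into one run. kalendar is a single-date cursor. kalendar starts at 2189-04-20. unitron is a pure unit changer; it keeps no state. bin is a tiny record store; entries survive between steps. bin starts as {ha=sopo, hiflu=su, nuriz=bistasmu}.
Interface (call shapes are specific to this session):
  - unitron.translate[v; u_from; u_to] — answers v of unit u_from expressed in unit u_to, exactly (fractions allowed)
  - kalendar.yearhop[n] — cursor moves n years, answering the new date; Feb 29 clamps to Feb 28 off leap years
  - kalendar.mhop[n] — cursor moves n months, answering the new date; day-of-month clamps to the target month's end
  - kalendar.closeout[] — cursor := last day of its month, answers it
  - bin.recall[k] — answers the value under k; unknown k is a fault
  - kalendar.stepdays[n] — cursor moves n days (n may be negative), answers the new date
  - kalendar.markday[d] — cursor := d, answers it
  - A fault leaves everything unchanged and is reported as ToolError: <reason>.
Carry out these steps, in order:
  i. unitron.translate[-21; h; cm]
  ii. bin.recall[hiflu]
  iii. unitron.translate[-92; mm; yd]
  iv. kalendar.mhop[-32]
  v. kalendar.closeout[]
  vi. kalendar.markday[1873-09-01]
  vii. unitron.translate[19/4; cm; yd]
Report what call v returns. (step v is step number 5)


Answer: 2186-08-31

Derivation:
==> unitron.translate(v='-21', u_from='h', u_to='cm')
<== ToolError: incompatible units
==> bin.recall(k='hiflu')
<== su
==> unitron.translate(v='-92', u_from='mm', u_to='yd')
<== -115/1143
==> kalendar.mhop(n='-32')
<== 2186-08-20
==> kalendar.closeout()
<== 2186-08-31
==> kalendar.markday(d='1873-09-01')
<== 1873-09-01
==> unitron.translate(v='19/4', u_from='cm', u_to='yd')
<== 475/9144


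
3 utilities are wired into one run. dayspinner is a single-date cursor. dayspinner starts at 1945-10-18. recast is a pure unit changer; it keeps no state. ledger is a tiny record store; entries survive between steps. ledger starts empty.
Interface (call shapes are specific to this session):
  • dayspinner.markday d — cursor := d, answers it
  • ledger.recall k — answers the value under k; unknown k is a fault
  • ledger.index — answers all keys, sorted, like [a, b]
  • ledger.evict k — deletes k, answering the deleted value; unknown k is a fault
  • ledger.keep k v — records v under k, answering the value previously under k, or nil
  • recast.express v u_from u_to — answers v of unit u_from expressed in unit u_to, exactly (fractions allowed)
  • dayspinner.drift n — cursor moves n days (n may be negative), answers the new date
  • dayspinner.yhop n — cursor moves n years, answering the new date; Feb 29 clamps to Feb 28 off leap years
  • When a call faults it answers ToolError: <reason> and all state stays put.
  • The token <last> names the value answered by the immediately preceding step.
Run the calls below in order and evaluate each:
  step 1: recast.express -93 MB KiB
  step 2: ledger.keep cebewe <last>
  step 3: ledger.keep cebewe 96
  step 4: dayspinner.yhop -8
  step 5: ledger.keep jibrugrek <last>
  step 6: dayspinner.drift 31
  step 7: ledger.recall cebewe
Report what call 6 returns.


;; 1. recast.express(v→-93, u_from→MB, u_to→KiB) : -1453125/16
;; 2. ledger.keep(k→cebewe, v→<last>) : nil
;; 3. ledger.keep(k→cebewe, v→96) : -1453125/16
;; 4. dayspinner.yhop(n→-8) : 1937-10-18
;; 5. ledger.keep(k→jibrugrek, v→<last>) : nil
;; 6. dayspinner.drift(n→31) : 1937-11-18
;; 7. ledger.recall(k→cebewe) : 96

Answer: 1937-11-18


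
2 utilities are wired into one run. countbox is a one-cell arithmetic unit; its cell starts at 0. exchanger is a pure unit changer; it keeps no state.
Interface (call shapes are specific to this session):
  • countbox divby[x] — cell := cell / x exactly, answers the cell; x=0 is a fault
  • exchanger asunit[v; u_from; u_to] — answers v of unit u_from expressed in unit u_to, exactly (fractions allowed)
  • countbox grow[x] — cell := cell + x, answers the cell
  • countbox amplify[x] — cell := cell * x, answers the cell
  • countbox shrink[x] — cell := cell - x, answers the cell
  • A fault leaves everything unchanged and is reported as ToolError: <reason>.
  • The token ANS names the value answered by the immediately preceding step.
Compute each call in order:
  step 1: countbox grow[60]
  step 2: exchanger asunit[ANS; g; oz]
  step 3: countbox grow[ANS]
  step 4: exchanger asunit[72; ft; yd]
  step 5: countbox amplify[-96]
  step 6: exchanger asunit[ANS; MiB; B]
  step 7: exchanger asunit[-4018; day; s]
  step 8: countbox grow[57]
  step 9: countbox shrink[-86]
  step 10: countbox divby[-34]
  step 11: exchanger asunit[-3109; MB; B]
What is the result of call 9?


CALL countbox grow[x→60]
RET  60
CALL exchanger asunit[v→ANS; u_from→g; u_to→oz]
RET  96000000/45359237
CALL countbox grow[x→ANS]
RET  2817554220/45359237
CALL exchanger asunit[v→72; u_from→ft; u_to→yd]
RET  24
CALL countbox amplify[x→-96]
RET  -270485205120/45359237
CALL exchanger asunit[v→ANS; u_from→MiB; u_to→B]
RET  -283624294443909120/45359237
CALL exchanger asunit[v→-4018; u_from→day; u_to→s]
RET  -347155200
CALL countbox grow[x→57]
RET  -267899728611/45359237
CALL countbox shrink[x→-86]
RET  -263998834229/45359237
CALL countbox divby[x→-34]
RET  263998834229/1542214058
CALL exchanger asunit[v→-3109; u_from→MB; u_to→B]
RET  -3109000000

Answer: -263998834229/45359237


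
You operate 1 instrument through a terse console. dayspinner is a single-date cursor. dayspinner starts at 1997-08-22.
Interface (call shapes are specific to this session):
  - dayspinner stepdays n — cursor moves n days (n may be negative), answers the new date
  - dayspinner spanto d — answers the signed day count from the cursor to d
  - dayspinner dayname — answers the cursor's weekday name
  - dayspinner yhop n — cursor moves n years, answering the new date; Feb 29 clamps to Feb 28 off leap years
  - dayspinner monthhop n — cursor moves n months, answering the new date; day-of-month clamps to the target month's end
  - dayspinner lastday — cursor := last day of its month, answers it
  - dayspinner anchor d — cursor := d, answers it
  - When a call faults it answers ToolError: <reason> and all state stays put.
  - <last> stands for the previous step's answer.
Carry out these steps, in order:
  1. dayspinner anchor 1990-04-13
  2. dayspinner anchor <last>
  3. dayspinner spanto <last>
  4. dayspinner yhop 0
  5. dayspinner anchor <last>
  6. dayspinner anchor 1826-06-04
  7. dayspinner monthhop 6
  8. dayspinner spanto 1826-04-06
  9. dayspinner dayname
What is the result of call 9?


> dayspinner anchor d→1990-04-13
  1990-04-13
> dayspinner anchor d→<last>
  1990-04-13
> dayspinner spanto d→<last>
  0
> dayspinner yhop n→0
  1990-04-13
> dayspinner anchor d→<last>
  1990-04-13
> dayspinner anchor d→1826-06-04
  1826-06-04
> dayspinner monthhop n→6
  1826-12-04
> dayspinner spanto d→1826-04-06
  -242
> dayspinner dayname
  Monday

Answer: Monday


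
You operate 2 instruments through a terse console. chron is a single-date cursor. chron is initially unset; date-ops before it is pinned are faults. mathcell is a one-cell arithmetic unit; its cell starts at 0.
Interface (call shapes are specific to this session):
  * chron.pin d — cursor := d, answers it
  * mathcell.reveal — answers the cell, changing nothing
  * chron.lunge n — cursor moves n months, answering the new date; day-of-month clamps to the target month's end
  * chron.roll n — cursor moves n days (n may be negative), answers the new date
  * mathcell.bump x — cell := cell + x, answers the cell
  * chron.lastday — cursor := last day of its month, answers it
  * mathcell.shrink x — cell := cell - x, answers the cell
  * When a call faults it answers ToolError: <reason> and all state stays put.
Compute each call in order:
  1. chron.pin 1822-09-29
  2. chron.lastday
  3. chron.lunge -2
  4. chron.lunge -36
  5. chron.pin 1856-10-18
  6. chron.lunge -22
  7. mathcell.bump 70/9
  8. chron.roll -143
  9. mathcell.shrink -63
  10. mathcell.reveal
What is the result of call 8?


% chron.pin d=1822-09-29
[out] 1822-09-29
% chron.lastday
[out] 1822-09-30
% chron.lunge n=-2
[out] 1822-07-30
% chron.lunge n=-36
[out] 1819-07-30
% chron.pin d=1856-10-18
[out] 1856-10-18
% chron.lunge n=-22
[out] 1854-12-18
% mathcell.bump x=70/9
[out] 70/9
% chron.roll n=-143
[out] 1854-07-28
% mathcell.shrink x=-63
[out] 637/9
% mathcell.reveal
[out] 637/9

Answer: 1854-07-28


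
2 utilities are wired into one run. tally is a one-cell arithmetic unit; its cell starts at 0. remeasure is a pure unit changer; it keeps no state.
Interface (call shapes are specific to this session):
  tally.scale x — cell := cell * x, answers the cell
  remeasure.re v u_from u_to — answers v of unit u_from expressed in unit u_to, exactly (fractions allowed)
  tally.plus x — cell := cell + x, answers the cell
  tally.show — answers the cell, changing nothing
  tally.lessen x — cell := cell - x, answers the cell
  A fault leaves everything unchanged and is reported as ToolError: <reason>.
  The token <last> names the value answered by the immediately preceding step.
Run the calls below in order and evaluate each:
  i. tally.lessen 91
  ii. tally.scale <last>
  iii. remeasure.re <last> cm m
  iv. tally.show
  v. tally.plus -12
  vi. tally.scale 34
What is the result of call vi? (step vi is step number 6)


Answer: 281146

Derivation:
Next I call tally.lessen with x=91, and get -91.
Next I call tally.scale with x=<last>, and see 8281.
Next I call remeasure.re with v=<last>, u_from=cm, u_to=m, and observe 8281/100.
I invoke tally.show, — result: 8281.
I try tally.plus with x=-12, and get 8269.
Now I run tally.scale with x=34, and see 281146.


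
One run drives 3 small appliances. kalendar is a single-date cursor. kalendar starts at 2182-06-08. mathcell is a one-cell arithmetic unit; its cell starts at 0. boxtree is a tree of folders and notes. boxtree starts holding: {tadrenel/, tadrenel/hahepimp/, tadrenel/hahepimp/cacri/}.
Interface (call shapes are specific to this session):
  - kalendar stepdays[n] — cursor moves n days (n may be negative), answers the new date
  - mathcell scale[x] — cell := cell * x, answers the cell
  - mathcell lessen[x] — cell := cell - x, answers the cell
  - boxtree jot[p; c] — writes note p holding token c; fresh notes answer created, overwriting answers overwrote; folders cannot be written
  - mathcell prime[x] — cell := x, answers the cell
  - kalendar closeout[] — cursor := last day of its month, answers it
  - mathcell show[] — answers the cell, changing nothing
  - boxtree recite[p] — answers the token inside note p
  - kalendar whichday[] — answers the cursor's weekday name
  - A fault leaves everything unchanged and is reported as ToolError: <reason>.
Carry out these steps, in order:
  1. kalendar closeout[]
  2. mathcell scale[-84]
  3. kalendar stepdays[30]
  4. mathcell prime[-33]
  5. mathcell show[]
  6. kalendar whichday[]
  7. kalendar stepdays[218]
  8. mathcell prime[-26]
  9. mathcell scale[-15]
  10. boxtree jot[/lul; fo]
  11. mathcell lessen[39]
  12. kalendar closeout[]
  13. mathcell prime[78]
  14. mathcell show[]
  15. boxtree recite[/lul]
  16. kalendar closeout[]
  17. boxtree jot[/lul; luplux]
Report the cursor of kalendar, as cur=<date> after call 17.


Answer: cur=2183-03-31

Derivation:
Now I run kalendar closeout(): 2182-06-30.
Next I call mathcell scale with x=-84, which returns 0.
I invoke kalendar stepdays with n=30, yielding 2182-07-30.
Using mathcell prime with x=-33, and get -33.
I invoke mathcell show(), and observe -33.
Now I run kalendar whichday, and see Tuesday.
I use kalendar stepdays with n=218: 2183-03-05.
Using mathcell prime with x=-26, → -26.
Using mathcell scale with x=-15, giving 390.
Calling boxtree jot with p=/lul, c=fo, which returns created.
Using mathcell lessen with x=39, which returns 351.
I invoke kalendar closeout, → 2183-03-31.
I call mathcell prime with x=78, and see 78.
Using mathcell show: 78.
I use boxtree recite with p=/lul, which returns fo.
I invoke kalendar closeout: 2183-03-31.
Now I run boxtree jot with p=/lul, c=luplux, yielding overwrote.


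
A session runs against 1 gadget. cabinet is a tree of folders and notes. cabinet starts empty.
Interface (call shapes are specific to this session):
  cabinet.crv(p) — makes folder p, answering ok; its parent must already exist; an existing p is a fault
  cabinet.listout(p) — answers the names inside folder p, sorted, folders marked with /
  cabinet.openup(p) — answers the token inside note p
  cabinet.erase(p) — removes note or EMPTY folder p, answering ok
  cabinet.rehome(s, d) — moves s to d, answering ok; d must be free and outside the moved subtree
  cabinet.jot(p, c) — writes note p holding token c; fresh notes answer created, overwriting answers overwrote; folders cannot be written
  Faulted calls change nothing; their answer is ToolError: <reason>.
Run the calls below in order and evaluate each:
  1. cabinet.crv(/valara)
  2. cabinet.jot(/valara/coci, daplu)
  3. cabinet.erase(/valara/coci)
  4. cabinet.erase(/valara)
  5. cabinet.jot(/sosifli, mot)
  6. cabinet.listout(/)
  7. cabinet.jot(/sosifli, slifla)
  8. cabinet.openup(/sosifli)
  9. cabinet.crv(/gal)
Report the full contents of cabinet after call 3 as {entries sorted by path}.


Do: cabinet.crv[p→/valara]
See: ok
Do: cabinet.jot[p→/valara/coci; c→daplu]
See: created
Do: cabinet.erase[p→/valara/coci]
See: ok
Do: cabinet.erase[p→/valara]
See: ok
Do: cabinet.jot[p→/sosifli; c→mot]
See: created
Do: cabinet.listout[p→/]
See: [sosifli]
Do: cabinet.jot[p→/sosifli; c→slifla]
See: overwrote
Do: cabinet.openup[p→/sosifli]
See: slifla
Do: cabinet.crv[p→/gal]
See: ok

Answer: {valara/}


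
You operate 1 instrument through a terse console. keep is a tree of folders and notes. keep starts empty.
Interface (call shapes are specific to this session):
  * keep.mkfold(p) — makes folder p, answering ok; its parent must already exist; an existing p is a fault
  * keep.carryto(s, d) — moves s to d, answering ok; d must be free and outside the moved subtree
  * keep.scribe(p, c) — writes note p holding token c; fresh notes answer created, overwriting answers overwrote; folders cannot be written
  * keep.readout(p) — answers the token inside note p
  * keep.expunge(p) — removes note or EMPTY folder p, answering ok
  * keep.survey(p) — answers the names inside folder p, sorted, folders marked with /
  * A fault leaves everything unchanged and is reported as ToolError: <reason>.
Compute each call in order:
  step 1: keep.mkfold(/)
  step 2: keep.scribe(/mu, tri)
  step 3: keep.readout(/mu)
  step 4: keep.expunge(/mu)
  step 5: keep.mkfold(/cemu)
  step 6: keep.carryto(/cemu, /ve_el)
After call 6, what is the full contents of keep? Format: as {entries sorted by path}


Answer: {ve_el/}

Derivation:
Invoking mkfold on p: /: ToolError: exists.
I run scribe on p: /mu, c: tri, which returns created.
I run readout on p: /mu, and get tri.
I run expunge on p: /mu, giving ok.
I try mkfold on p: /cemu, → ok.
I run carryto on s: /cemu, d: /ve_el: ok.


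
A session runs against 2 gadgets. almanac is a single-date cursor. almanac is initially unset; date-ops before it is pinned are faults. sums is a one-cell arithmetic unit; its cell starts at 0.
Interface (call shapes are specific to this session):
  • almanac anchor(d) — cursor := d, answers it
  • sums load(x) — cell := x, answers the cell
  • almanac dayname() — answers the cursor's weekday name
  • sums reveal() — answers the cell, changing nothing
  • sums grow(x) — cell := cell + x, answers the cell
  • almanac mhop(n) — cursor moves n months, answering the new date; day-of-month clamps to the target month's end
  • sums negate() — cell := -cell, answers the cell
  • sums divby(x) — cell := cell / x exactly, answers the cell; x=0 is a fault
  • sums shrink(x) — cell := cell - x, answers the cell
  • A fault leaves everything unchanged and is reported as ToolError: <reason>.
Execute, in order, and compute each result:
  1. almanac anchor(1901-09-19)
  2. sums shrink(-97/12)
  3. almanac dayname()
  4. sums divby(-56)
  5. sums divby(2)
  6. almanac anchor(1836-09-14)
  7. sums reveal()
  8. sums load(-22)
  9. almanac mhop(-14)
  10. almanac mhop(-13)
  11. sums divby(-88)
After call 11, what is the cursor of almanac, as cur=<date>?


>> almanac anchor(1901-09-19)
<< 1901-09-19
>> sums shrink(-97/12)
<< 97/12
>> almanac dayname()
<< Thursday
>> sums divby(-56)
<< -97/672
>> sums divby(2)
<< -97/1344
>> almanac anchor(1836-09-14)
<< 1836-09-14
>> sums reveal()
<< -97/1344
>> sums load(-22)
<< -22
>> almanac mhop(-14)
<< 1835-07-14
>> almanac mhop(-13)
<< 1834-06-14
>> sums divby(-88)
<< 1/4

Answer: cur=1834-06-14


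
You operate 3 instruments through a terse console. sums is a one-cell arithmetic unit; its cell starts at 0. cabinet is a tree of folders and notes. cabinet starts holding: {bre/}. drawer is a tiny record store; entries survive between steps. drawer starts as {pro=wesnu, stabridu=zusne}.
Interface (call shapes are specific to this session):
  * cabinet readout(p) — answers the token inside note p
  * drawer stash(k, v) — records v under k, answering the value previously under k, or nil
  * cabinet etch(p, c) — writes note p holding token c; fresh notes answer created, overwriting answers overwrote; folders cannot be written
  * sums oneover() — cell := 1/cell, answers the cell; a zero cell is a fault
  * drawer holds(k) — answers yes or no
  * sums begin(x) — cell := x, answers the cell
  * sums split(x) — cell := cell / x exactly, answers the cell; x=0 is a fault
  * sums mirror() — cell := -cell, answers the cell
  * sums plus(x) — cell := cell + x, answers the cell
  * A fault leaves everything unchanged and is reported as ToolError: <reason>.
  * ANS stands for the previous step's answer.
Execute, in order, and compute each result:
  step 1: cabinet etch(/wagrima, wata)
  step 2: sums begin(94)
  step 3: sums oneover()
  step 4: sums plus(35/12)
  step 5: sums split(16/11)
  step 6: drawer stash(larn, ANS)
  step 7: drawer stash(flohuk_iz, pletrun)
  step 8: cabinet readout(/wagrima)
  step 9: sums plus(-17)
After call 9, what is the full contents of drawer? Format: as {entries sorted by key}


Answer: {flohuk_iz=pletrun, larn=18161/9024, pro=wesnu, stabridu=zusne}

Derivation:
Step: cabinet etch[p: /wagrima; c: wata]
Result: created
Step: sums begin[x: 94]
Result: 94
Step: sums oneover[]
Result: 1/94
Step: sums plus[x: 35/12]
Result: 1651/564
Step: sums split[x: 16/11]
Result: 18161/9024
Step: drawer stash[k: larn; v: ANS]
Result: nil
Step: drawer stash[k: flohuk_iz; v: pletrun]
Result: nil
Step: cabinet readout[p: /wagrima]
Result: wata
Step: sums plus[x: -17]
Result: -135247/9024


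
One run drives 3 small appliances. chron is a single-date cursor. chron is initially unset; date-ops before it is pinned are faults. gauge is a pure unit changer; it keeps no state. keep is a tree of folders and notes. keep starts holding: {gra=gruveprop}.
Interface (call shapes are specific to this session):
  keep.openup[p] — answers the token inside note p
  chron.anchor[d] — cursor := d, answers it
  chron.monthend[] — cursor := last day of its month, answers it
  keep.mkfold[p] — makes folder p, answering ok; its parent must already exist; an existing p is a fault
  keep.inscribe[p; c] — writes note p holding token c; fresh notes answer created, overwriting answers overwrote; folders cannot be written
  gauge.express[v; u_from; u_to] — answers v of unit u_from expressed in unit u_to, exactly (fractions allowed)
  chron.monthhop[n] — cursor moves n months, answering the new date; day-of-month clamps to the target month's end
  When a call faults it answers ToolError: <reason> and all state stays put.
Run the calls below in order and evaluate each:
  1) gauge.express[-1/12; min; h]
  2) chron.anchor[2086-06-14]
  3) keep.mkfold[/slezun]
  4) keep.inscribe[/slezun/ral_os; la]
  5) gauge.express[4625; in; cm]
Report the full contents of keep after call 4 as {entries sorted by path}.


Answer: {gra=gruveprop, slezun/, slezun/ral_os=la}

Derivation:
[in] gauge.express v='-1/12' u_from='min' u_to='h'
= -1/720
[in] chron.anchor d='2086-06-14'
= 2086-06-14
[in] keep.mkfold p='/slezun'
= ok
[in] keep.inscribe p='/slezun/ral_os' c='la'
= created
[in] gauge.express v='4625' u_from='in' u_to='cm'
= 23495/2


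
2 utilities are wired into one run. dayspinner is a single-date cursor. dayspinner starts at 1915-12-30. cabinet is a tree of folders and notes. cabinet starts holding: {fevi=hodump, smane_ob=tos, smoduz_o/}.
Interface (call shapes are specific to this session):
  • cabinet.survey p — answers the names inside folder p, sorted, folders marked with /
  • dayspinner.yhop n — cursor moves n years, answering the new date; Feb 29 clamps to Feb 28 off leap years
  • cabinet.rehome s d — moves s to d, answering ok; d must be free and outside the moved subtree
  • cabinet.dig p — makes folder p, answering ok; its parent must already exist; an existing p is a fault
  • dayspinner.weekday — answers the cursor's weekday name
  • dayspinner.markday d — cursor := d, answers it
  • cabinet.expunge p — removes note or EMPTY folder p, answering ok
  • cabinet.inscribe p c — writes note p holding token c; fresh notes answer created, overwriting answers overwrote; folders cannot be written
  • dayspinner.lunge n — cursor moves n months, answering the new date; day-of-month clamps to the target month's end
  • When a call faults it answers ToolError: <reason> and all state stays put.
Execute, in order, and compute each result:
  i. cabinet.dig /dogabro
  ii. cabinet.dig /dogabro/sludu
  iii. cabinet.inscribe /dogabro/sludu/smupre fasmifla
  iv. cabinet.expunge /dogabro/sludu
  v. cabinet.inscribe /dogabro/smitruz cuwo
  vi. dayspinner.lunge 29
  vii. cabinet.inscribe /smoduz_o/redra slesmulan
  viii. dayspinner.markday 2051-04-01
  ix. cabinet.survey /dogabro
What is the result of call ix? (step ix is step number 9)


$ cabinet.dig p='/dogabro'
:: ok
$ cabinet.dig p='/dogabro/sludu'
:: ok
$ cabinet.inscribe p='/dogabro/sludu/smupre' c='fasmifla'
:: created
$ cabinet.expunge p='/dogabro/sludu'
:: ToolError: not empty
$ cabinet.inscribe p='/dogabro/smitruz' c='cuwo'
:: created
$ dayspinner.lunge n='29'
:: 1918-05-30
$ cabinet.inscribe p='/smoduz_o/redra' c='slesmulan'
:: created
$ dayspinner.markday d='2051-04-01'
:: 2051-04-01
$ cabinet.survey p='/dogabro'
:: [sludu/, smitruz]

Answer: [sludu/, smitruz]


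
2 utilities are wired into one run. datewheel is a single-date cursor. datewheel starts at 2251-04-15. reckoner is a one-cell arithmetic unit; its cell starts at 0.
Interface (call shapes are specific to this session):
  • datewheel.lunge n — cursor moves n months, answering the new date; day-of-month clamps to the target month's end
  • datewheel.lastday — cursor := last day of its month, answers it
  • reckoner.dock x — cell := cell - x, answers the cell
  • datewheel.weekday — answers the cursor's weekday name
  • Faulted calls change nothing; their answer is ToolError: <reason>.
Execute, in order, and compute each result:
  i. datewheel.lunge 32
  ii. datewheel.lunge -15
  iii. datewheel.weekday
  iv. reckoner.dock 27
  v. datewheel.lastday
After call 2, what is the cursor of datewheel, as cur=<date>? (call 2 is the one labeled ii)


Now I run datewheel.lunge with n=32, which returns 2253-12-15.
Calling datewheel.lunge with n=-15, giving 2252-09-15.
I use datewheel.weekday(): Wednesday.
Then reckoner.dock with x=27, giving -27.
I use datewheel.lastday(): 2252-09-30.

Answer: cur=2252-09-15


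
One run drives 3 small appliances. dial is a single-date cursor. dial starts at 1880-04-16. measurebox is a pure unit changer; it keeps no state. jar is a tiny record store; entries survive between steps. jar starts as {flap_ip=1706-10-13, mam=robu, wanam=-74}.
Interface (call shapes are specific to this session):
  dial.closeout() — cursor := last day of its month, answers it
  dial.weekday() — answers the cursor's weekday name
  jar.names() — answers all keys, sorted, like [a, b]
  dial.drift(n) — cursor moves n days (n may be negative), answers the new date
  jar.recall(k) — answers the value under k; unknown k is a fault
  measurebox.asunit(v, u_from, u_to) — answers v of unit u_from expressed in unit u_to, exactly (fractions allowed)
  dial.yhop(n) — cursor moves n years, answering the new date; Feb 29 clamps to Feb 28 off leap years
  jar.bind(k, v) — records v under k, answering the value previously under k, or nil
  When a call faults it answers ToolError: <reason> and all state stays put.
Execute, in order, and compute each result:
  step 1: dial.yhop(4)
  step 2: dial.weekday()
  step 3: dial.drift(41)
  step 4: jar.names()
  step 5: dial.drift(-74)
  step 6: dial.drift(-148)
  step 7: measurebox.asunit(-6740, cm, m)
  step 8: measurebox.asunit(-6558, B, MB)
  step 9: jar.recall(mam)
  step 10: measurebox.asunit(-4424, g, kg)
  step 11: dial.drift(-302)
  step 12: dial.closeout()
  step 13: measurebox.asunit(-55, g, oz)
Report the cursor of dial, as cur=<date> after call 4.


Answer: cur=1884-05-27

Derivation:
>>> dial.yhop 4
  1884-04-16
>>> dial.weekday
  Wednesday
>>> dial.drift 41
  1884-05-27
>>> jar.names
  [flap_ip, mam, wanam]
>>> dial.drift -74
  1884-03-14
>>> dial.drift -148
  1883-10-18
>>> measurebox.asunit -6740 cm m
  -337/5
>>> measurebox.asunit -6558 B MB
  -3279/500000
>>> jar.recall mam
  robu
>>> measurebox.asunit -4424 g kg
  -553/125
>>> dial.drift -302
  1882-12-20
>>> dial.closeout
  1882-12-31
>>> measurebox.asunit -55 g oz
  -8000000/4123567


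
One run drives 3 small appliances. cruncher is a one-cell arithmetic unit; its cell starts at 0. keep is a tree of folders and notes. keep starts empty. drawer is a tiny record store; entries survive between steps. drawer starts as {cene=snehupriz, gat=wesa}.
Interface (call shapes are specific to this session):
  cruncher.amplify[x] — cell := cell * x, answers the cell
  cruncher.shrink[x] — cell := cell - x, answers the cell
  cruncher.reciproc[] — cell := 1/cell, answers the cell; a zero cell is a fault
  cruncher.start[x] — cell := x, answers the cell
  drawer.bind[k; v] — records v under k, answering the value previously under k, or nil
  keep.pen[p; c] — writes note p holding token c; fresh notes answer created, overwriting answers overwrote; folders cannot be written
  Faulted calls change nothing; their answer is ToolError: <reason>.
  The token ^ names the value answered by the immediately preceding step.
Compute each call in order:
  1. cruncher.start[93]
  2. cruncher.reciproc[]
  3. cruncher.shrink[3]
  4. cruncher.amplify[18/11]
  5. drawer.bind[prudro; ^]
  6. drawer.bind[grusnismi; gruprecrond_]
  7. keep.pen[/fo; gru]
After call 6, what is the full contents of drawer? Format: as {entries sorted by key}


Answer: {cene=snehupriz, gat=wesa, grusnismi=gruprecrond_, prudro=-1668/341}

Derivation:
~$ cruncher.start x=93
[out] 93
~$ cruncher.reciproc
[out] 1/93
~$ cruncher.shrink x=3
[out] -278/93
~$ cruncher.amplify x=18/11
[out] -1668/341
~$ drawer.bind k=prudro v=^
[out] nil
~$ drawer.bind k=grusnismi v=gruprecrond_
[out] nil
~$ keep.pen p=/fo c=gru
[out] created


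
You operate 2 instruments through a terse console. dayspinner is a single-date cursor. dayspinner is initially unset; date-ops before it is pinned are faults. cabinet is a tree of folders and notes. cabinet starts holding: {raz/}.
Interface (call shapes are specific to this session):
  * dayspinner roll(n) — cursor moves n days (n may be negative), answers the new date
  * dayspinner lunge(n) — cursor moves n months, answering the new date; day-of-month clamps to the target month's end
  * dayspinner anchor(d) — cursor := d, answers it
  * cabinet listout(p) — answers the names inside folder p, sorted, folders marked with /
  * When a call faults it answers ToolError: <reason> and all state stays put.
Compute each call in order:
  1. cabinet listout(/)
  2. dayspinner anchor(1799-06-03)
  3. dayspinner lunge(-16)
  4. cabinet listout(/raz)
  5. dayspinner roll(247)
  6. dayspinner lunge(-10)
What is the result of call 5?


→ cabinet listout(p='/')
← [raz/]
→ dayspinner anchor(d='1799-06-03')
← 1799-06-03
→ dayspinner lunge(n='-16')
← 1798-02-03
→ cabinet listout(p='/raz')
← []
→ dayspinner roll(n='247')
← 1798-10-08
→ dayspinner lunge(n='-10')
← 1797-12-08

Answer: 1798-10-08


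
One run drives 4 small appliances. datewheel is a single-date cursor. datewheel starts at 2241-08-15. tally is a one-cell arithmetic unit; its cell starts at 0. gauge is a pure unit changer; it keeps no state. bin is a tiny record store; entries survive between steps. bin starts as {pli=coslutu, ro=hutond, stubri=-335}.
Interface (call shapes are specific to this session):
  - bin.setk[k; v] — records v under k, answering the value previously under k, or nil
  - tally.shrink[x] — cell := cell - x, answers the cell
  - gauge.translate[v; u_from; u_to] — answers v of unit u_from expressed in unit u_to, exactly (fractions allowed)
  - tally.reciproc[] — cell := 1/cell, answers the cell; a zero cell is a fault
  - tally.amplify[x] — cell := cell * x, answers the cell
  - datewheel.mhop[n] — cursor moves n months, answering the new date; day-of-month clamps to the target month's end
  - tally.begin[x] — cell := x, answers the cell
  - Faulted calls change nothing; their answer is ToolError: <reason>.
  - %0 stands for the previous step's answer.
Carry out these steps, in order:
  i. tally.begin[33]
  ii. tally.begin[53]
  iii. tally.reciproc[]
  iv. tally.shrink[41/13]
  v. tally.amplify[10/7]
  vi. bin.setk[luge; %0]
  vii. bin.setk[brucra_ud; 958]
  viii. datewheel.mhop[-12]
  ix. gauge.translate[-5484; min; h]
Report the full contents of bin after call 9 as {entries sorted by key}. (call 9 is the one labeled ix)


CALL tally.begin[x=33]
RET  33
CALL tally.begin[x=53]
RET  53
CALL tally.reciproc[]
RET  1/53
CALL tally.shrink[x=41/13]
RET  -2160/689
CALL tally.amplify[x=10/7]
RET  -21600/4823
CALL bin.setk[k=luge; v=%0]
RET  nil
CALL bin.setk[k=brucra_ud; v=958]
RET  nil
CALL datewheel.mhop[n=-12]
RET  2240-08-15
CALL gauge.translate[v=-5484; u_from=min; u_to=h]
RET  -457/5

Answer: {brucra_ud=958, luge=-21600/4823, pli=coslutu, ro=hutond, stubri=-335}


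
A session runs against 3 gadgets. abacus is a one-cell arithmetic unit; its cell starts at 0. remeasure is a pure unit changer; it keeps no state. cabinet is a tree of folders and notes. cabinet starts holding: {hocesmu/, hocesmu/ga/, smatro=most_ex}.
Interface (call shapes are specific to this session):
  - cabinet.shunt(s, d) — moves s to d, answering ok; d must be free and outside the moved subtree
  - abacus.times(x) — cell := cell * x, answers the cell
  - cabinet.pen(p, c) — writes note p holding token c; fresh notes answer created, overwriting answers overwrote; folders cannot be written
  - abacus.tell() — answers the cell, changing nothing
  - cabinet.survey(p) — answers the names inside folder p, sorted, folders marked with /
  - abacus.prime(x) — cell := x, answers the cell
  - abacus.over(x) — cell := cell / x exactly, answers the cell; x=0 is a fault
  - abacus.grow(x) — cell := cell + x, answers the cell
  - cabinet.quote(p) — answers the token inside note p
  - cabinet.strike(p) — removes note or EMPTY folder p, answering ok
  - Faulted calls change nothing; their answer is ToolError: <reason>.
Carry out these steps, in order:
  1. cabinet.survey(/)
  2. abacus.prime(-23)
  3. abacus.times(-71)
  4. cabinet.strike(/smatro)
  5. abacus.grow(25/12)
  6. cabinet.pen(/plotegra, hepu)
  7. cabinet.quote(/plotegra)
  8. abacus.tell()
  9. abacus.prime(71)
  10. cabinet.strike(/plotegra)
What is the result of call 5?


I run cabinet.survey with p→/, and see [hocesmu/, smatro].
Next I call abacus.prime with x→-23, yielding -23.
Invoking abacus.times with x→-71, which returns 1633.
I call cabinet.strike with p→/smatro, and see ok.
Calling abacus.grow with x→25/12, which returns 19621/12.
Now I run cabinet.pen with p→/plotegra, c→hepu: created.
Next I call cabinet.quote with p→/plotegra, → hepu.
I call abacus.tell(): 19621/12.
I use abacus.prime with x→71, — result: 71.
Invoking cabinet.strike with p→/plotegra, and see ok.

Answer: 19621/12


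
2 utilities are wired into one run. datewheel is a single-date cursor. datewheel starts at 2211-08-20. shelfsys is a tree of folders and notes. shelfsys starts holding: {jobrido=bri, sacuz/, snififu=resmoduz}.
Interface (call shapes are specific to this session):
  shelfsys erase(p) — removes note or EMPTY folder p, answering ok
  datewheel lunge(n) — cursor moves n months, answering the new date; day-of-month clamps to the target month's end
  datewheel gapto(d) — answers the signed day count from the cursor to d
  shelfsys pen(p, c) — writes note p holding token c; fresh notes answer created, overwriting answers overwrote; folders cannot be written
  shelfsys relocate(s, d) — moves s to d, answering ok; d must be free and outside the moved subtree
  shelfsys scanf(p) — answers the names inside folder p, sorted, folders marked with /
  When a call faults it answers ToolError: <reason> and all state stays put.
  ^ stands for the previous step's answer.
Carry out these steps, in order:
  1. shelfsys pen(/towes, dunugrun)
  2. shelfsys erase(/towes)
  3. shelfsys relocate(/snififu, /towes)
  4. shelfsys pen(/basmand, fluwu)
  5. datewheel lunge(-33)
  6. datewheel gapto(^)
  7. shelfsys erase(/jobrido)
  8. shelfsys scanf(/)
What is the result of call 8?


Invoking shelfsys pen passing p: /towes, c: dunugrun, and get created.
Invoking shelfsys erase passing p: /towes, and see ok.
I try shelfsys relocate passing s: /snififu, d: /towes, → ok.
Calling shelfsys pen passing p: /basmand, c: fluwu, and get created.
I use datewheel lunge passing n: -33, and observe 2208-11-20.
I run datewheel gapto passing d: ^, which returns 0.
Invoking shelfsys erase passing p: /jobrido, → ok.
I run shelfsys scanf passing p: /, yielding [basmand, sacuz/, towes].

Answer: [basmand, sacuz/, towes]


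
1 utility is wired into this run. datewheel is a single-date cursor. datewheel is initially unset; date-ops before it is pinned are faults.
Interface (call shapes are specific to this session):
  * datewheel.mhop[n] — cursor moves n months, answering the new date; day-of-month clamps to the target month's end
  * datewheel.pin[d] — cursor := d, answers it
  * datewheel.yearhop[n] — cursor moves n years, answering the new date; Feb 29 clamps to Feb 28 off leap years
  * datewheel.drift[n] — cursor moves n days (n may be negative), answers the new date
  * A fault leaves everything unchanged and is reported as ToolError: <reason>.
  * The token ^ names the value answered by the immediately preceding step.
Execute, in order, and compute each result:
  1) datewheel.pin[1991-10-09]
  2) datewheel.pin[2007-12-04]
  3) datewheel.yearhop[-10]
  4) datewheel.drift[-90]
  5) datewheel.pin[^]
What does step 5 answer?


Answer: 1997-09-05

Derivation:
;; datewheel.pin(d=1991-10-09) ~> 1991-10-09
;; datewheel.pin(d=2007-12-04) ~> 2007-12-04
;; datewheel.yearhop(n=-10) ~> 1997-12-04
;; datewheel.drift(n=-90) ~> 1997-09-05
;; datewheel.pin(d=^) ~> 1997-09-05


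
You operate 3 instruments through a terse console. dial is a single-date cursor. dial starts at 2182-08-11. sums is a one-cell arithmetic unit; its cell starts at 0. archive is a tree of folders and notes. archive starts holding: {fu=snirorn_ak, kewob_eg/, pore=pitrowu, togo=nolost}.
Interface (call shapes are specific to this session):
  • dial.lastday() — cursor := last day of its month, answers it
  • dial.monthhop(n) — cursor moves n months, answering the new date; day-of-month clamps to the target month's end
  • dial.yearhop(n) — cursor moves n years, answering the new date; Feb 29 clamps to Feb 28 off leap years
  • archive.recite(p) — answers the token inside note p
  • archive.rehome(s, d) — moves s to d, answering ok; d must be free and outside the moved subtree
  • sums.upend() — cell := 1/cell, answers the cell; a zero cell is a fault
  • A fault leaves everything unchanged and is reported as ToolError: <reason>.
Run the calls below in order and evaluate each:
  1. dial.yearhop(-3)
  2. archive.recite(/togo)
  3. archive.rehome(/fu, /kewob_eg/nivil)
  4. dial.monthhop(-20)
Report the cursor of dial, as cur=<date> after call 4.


Answer: cur=2177-12-11

Derivation:
==> dial.yearhop(n→-3)
<== 2179-08-11
==> archive.recite(p→/togo)
<== nolost
==> archive.rehome(s→/fu, d→/kewob_eg/nivil)
<== ok
==> dial.monthhop(n→-20)
<== 2177-12-11


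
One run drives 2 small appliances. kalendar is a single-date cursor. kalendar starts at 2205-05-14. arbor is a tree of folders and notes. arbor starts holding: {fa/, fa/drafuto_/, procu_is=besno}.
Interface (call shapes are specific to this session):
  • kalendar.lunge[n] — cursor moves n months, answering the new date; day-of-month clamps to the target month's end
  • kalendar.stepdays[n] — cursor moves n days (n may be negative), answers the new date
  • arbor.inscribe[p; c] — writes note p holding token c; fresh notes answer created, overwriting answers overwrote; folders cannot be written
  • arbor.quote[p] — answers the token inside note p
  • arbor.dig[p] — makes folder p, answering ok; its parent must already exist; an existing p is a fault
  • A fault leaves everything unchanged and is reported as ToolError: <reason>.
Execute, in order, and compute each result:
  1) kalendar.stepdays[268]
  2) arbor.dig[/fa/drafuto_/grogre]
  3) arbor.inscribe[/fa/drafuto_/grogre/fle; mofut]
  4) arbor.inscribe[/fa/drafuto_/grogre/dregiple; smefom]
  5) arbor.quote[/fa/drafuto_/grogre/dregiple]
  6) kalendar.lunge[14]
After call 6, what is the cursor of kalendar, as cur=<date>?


Answer: cur=2207-04-06

Derivation:
;; kalendar.stepdays(n: 268) == 2206-02-06
;; arbor.dig(p: /fa/drafuto_/grogre) == ok
;; arbor.inscribe(p: /fa/drafuto_/grogre/fle, c: mofut) == created
;; arbor.inscribe(p: /fa/drafuto_/grogre/dregiple, c: smefom) == created
;; arbor.quote(p: /fa/drafuto_/grogre/dregiple) == smefom
;; kalendar.lunge(n: 14) == 2207-04-06


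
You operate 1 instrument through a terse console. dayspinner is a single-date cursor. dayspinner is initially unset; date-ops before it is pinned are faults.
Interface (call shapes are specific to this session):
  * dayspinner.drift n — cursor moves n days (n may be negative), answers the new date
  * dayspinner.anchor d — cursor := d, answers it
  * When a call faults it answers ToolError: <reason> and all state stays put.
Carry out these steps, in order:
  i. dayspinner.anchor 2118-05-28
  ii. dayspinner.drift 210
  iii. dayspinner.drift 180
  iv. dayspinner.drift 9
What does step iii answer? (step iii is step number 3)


$ dayspinner.anchor d=2118-05-28
:: 2118-05-28
$ dayspinner.drift n=210
:: 2118-12-24
$ dayspinner.drift n=180
:: 2119-06-22
$ dayspinner.drift n=9
:: 2119-07-01

Answer: 2119-06-22


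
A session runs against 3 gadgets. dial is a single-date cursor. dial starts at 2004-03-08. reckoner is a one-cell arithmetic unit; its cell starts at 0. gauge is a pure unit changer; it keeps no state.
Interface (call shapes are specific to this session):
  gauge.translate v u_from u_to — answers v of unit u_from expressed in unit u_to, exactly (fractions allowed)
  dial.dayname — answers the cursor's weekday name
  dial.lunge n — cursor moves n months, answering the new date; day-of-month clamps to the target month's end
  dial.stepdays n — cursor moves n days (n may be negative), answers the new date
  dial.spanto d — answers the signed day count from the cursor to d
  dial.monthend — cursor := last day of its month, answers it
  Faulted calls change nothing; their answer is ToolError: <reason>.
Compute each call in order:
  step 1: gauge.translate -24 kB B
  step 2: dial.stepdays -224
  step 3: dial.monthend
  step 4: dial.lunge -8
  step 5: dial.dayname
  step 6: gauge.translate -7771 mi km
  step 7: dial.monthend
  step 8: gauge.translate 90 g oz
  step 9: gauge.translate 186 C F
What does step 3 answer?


Answer: 2003-07-31

Derivation:
! 1. gauge.translate(v→-24, u_from→kB, u_to→B) ~> -24000
! 2. dial.stepdays(n→-224) ~> 2003-07-28
! 3. dial.monthend() ~> 2003-07-31
! 4. dial.lunge(n→-8) ~> 2002-11-30
! 5. dial.dayname() ~> Saturday
! 6. gauge.translate(v→-7771, u_from→mi, u_to→km) ~> -195409566/15625
! 7. dial.monthend() ~> 2002-11-30
! 8. gauge.translate(v→90, u_from→g, u_to→oz) ~> 144000000/45359237
! 9. gauge.translate(v→186, u_from→C, u_to→F) ~> 1834/5
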